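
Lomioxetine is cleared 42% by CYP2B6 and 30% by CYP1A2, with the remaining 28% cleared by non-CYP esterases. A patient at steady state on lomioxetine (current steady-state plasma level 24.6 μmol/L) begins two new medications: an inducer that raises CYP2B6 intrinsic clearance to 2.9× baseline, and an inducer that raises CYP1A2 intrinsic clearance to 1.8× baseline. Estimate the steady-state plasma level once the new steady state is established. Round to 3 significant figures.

12.1 μmol/L

The CYP2B6 pathway (42% of clearance) rises to 2.9× activity: 0.42 × 2.9 = 1.218.
The CYP1A2 pathway (30% of clearance) increases to 1.8× activity: 0.3 × 1.8 = 0.54.
Non-CYP routes (28%) are unchanged.
New clearance relative to baseline: 1.218 + 0.54 + 0.28 = 2.038.
Dividing the baseline by the relative clearance: 24.6 / 2.038 = 12.1 μmol/L.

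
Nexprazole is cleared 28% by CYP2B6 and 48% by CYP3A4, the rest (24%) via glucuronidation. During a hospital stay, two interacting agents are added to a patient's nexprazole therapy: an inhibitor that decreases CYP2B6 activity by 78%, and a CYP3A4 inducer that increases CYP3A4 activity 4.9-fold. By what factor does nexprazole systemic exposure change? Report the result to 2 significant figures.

CYP2B6: 0.28 × 0.22 = 0.0616
CYP3A4: 0.48 × 4.9 = 2.352
Other: 0.24 (unchanged)
CL_new/CL_old = 0.0616 + 2.352 + 0.24 = 2.6536.
Because systemic exposure varies inversely with clearance, the combined effect is 1 / 2.6536 = 0.38.

0.38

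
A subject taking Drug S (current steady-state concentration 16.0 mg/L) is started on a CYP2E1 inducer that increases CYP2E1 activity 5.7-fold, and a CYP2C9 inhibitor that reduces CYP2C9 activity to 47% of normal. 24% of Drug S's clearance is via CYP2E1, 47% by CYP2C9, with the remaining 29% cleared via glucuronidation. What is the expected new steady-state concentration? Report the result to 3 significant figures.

8.52 mg/L

The CYP2E1 pathway (24% of clearance) rises to 5.7× activity: 0.24 × 5.7 = 1.368.
The CYP2C9 pathway (47% of clearance) falls to 0.47× activity: 0.47 × 0.47 = 0.2209.
Non-CYP routes (29%) are unchanged.
CL_new/CL_old = 1.368 + 0.2209 + 0.29 = 1.8789.
Dividing the baseline by the relative clearance: 16.0 / 1.8789 = 8.52 mg/L.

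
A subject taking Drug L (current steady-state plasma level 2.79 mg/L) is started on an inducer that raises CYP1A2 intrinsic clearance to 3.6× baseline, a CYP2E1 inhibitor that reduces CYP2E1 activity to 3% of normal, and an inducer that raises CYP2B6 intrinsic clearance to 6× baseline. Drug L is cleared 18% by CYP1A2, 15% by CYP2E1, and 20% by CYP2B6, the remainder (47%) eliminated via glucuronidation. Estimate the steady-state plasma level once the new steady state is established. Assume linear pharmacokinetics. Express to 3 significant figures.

The CYP1A2 pathway (18% of clearance) rises to 3.6× activity: 0.18 × 3.6 = 0.648.
The CYP2E1 pathway (15% of clearance) falls to 0.03× activity: 0.15 × 0.03 = 0.0045.
The CYP2B6 pathway (20% of clearance) is boosted to 6× activity: 0.2 × 6 = 1.2.
Non-CYP routes (47%) are unchanged.
New clearance relative to baseline: 0.648 + 0.0045 + 1.2 + 0.47 = 2.3225.
Dividing the baseline by the relative clearance: 2.79 / 2.3225 = 1.20 mg/L.

1.20 mg/L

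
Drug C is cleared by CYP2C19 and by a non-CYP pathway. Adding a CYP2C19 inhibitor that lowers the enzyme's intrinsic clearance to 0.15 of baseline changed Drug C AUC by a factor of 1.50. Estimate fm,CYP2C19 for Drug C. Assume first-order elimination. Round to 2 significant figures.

0.39

CL'/CL = 1 / 1.50 = 0.6667
0.15·fm + (1 − fm) = 0.6667
fm = (0.6667 − 1) / (0.15 − 1) = 0.39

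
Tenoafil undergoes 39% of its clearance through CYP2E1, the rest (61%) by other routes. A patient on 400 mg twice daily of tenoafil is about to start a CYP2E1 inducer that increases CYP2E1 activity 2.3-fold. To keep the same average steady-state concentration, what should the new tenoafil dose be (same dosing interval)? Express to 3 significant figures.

603 mg

The CYP2E1 pathway (39% of clearance) is boosted to 2.3× activity: 0.39 × 2.3 = 0.897.
The remaining 61% of clearance is unaffected.
New clearance relative to baseline: 0.897 + 0.61 = 1.507.
To maintain the same steady-state level, dose must scale with clearance: new dose = 400 × 1.507 = 603 mg.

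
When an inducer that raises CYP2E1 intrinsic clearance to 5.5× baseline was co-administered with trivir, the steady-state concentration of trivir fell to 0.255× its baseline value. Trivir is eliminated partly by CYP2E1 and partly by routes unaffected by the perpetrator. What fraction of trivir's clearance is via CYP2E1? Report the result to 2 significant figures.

0.65

Let x = fm,CYP2E1. Because steady-state concentration ∝ 1/CL, relative clearance rose to 1/0.255 = 3.922.
Only the CYP2E1 route changed, so 3.922 = x·5.5 + (1 − x), giving x = 0.65.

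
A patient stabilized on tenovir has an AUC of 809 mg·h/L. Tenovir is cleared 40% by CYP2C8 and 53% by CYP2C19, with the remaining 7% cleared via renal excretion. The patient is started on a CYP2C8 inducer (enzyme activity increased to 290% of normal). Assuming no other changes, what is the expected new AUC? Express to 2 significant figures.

4.6 × 10² mg·h/L

The CYP2C8 pathway (40% of clearance) is boosted to 2.9× activity: 0.4 × 2.9 = 1.16.
CYP2C19 (53%) and the residual 7% are unaffected.
Relative clearance = 1.16 + 0.53 + 0.07 = 1.76.
New AUC = baseline ÷ relative clearance = 809 / 1.76 = 4.6 × 10² mg·h/L.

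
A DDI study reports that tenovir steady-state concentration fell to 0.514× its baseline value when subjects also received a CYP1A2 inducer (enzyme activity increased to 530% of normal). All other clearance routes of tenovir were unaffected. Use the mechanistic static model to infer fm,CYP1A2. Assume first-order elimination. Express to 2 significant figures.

Call the CYP1A2 fraction fm. After the interaction, CL_new/CL_old = fm × 5.3 + (1 − fm).
Steady-state concentration ratio = 1 / (new CL fraction), so new CL fraction = 1 / 0.514 = 1.946.
fm × 5.3 + 1 − fm = 1.946  ⇒  fm × (5.3 − 1) = 0.9455  ⇒  fm = 0.22.

0.22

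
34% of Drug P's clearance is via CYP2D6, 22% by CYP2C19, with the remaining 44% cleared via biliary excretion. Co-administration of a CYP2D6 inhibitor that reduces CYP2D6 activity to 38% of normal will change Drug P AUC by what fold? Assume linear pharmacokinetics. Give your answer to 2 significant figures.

1.3

The CYP2D6 pathway (34% of clearance) falls to 0.38× activity: 0.34 × 0.38 = 0.1292.
CYP2C19 (22%) and the residual 44% are unaffected.
Relative clearance = 0.1292 + 0.22 + 0.44 = 0.7892.
Since AUC ∝ 1/CL, the ratio is 1 / 0.7892 = 1.3.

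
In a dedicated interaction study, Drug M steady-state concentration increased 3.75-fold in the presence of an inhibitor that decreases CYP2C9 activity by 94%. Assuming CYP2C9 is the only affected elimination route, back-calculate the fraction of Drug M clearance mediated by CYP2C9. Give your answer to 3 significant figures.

0.780

CL'/CL = 1 / 3.75 = 0.2667
0.06·fm + (1 − fm) = 0.2667
fm = (0.2667 − 1) / (0.06 − 1) = 0.780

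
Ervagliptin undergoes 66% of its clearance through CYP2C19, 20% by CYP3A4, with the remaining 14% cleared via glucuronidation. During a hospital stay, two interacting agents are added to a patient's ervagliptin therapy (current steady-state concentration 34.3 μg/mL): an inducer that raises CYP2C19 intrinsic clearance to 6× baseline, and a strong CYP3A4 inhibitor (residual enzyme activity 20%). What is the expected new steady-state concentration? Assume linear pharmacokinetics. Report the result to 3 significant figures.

8.29 μg/mL

The CYP2C19 pathway (66% of clearance) increases to 6× activity: 0.66 × 6 = 3.96.
The CYP3A4 pathway (20% of clearance) falls to 0.2× activity: 0.2 × 0.2 = 0.04.
Non-CYP routes (14%) are unchanged.
New clearance relative to baseline: 3.96 + 0.04 + 0.14 = 4.14.
Steady-state concentration ∝ 1/CL: new value = 34.3 / 4.14 = 8.29 μg/mL.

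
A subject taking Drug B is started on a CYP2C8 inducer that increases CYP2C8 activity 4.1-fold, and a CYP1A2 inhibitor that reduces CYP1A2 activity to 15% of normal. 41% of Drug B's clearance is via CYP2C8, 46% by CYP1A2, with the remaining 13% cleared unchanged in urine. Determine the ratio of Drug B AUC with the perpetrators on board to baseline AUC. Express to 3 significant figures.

0.532

The CYP2C8 pathway (41% of clearance) increases to 4.1× activity: 0.41 × 4.1 = 1.681.
The CYP1A2 pathway (46% of clearance) drops to 0.15× activity: 0.46 × 0.15 = 0.069.
Non-CYP routes (13%) are unchanged.
New clearance relative to baseline: 1.681 + 0.069 + 0.13 = 1.88.
Net AUC ratio = 1 / 1.88 = 0.532.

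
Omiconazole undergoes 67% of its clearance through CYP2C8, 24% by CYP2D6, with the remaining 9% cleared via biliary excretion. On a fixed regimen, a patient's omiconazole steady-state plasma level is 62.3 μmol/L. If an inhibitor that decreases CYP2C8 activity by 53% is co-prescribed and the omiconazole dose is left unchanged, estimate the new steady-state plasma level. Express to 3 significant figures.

The CYP2C8 pathway (67% of clearance) drops to 0.47× activity: 0.67 × 0.47 = 0.3149.
CYP2D6 (24%) and the residual 9% are unaffected.
CL_new/CL_old = 0.3149 + 0.24 + 0.09 = 0.6449.
With dosing unchanged, steady-state plasma level scales as 1/CL: 62.3 / 0.6449 = 96.6 μmol/L.

96.6 μmol/L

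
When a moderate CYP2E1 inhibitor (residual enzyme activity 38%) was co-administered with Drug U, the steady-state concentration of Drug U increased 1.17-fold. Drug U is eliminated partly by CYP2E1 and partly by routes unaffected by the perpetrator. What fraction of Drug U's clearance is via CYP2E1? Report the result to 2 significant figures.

0.23

CL'/CL = 1 / 1.17 = 0.8547
0.38·fm + (1 − fm) = 0.8547
fm = (0.8547 − 1) / (0.38 − 1) = 0.23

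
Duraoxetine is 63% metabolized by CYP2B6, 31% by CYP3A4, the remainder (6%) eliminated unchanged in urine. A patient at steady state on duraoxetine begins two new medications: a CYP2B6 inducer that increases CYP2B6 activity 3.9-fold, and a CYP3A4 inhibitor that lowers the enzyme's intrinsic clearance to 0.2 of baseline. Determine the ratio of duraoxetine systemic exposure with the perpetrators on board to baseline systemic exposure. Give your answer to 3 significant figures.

CYP2B6: 0.63 × 3.9 = 2.457
CYP3A4: 0.31 × 0.2 = 0.062
Other: 0.06 (unchanged)
CL_new/CL_old = 2.457 + 0.062 + 0.06 = 2.579.
Because systemic exposure varies inversely with clearance, the combined effect is 1 / 2.579 = 0.388.

0.388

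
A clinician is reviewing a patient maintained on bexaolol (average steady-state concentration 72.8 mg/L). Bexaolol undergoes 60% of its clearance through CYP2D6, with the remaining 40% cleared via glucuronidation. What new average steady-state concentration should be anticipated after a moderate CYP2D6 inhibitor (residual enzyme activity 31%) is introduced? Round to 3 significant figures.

124 mg/L

The CYP2D6 pathway (60% of clearance) is reduced to 0.31× activity: 0.6 × 0.31 = 0.186.
Non-CYP routes (40%) are unchanged.
CL_new/CL_old = 0.186 + 0.4 = 0.586.
New average steady-state concentration = baseline ÷ relative clearance = 72.8 / 0.586 = 124 mg/L.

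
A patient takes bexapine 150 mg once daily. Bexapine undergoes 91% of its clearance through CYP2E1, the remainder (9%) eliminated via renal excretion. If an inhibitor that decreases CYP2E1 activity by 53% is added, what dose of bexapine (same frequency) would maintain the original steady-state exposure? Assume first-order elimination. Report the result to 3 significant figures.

The CYP2E1 pathway (91% of clearance) falls to 0.47× activity: 0.91 × 0.47 = 0.4277.
The remaining 9% of clearance is unaffected.
CL_new/CL_old = 0.4277 + 0.09 = 0.5177.
Exposure is unchanged when dose changes in proportion to clearance. New dose = 150 mg × 0.5177 = 77.7 mg.

77.7 mg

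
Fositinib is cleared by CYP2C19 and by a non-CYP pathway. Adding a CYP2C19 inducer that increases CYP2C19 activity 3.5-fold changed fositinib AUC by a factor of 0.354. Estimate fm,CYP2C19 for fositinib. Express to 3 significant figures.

0.730

Write x for the fraction cleared via CYP2C19. The observed AUC change means clearance rose to 1/0.354 = 2.825 of baseline.
Setting x·3.5 + (1 − x) = 2.825 and solving: x = (2.825 − 1)/(3.5 − 1) = 0.730.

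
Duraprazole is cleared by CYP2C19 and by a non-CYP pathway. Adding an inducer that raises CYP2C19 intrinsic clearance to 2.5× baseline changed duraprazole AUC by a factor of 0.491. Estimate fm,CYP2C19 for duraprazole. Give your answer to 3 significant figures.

Write x for the fraction cleared via CYP2C19. The observed AUC change means clearance rose to 1/0.491 = 2.037 of baseline.
Setting x·2.5 + (1 − x) = 2.037 and solving: x = (2.037 − 1)/(2.5 − 1) = 0.691.

0.691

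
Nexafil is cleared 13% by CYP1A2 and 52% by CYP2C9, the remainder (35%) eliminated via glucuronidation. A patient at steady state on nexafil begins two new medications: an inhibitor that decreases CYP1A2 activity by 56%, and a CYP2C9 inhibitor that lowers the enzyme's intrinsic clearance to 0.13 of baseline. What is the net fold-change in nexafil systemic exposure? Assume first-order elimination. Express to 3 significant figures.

2.11

The CYP1A2 pathway (13% of clearance) is reduced to 0.44× activity: 0.13 × 0.44 = 0.0572.
The CYP2C9 pathway (52% of clearance) falls to 0.13× activity: 0.52 × 0.13 = 0.0676.
The remaining 35% of clearance is unaffected.
CL_new/CL_old = 0.0572 + 0.0676 + 0.35 = 0.4748.
Systemic exposure ∝ 1/CL: fold-change = 1 / 0.4748 = 2.11.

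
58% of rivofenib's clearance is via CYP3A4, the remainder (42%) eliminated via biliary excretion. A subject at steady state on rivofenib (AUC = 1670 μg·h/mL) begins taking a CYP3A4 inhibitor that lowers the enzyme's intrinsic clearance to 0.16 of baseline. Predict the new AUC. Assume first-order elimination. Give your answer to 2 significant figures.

CYP3A4: 0.58 × 0.16 = 0.0928
Other: 0.42 (unchanged)
Relative clearance = 0.0928 + 0.42 = 0.5128.
New AUC = baseline ÷ relative clearance = 1670 / 0.5128 = 3.3 × 10³ μg·h/mL.

3.3 × 10³ μg·h/mL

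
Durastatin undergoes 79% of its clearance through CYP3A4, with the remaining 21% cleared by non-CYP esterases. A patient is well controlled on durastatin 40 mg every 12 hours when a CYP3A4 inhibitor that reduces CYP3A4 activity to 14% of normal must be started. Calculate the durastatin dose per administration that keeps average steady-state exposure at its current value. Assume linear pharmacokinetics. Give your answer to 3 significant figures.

The CYP3A4 pathway (79% of clearance) falls to 0.14× activity: 0.79 × 0.14 = 0.1106.
The remaining 21% of clearance is unaffected.
Relative clearance = 0.1106 + 0.21 = 0.3206.
Css,avg = (dose rate)/CL, so holding Css fixed requires dose ∝ CL: 40 × 0.3206 = 12.8 mg.

12.8 mg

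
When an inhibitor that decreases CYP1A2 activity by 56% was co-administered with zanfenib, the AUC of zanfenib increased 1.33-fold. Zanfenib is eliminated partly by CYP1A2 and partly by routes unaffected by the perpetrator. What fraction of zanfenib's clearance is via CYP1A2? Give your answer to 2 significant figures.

Call the CYP1A2 fraction fm. After the interaction, CL_new/CL_old = fm × 0.44 + (1 − fm).
AUC ratio = 1 / (new CL fraction), so new CL fraction = 1 / 1.33 = 0.7519.
fm × 0.44 + 1 − fm = 0.7519  ⇒  fm × (0.44 − 1) = −0.2481  ⇒  fm = 0.44.

0.44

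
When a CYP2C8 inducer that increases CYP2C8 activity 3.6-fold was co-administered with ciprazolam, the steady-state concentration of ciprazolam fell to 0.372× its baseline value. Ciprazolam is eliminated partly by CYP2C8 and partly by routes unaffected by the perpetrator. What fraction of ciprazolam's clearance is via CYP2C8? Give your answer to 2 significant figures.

Write x for the fraction cleared via CYP2C8. The observed steady-state concentration change means clearance rose to 1/0.372 = 2.688 of baseline.
Setting x·3.6 + (1 − x) = 2.688 and solving: x = (2.688 − 1)/(3.6 − 1) = 0.65.

0.65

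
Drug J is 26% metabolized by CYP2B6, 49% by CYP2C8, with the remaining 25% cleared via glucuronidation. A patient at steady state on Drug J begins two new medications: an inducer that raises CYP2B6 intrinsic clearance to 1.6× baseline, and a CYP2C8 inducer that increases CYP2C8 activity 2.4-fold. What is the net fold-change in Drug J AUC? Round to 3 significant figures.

The CYP2B6 pathway (26% of clearance) increases to 1.6× activity: 0.26 × 1.6 = 0.416.
The CYP2C8 pathway (49% of clearance) increases to 2.4× activity: 0.49 × 2.4 = 1.176.
Non-CYP routes (25%) are unchanged.
Relative clearance = 0.416 + 1.176 + 0.25 = 1.842.
Net AUC ratio = 1 / 1.842 = 0.543.

0.543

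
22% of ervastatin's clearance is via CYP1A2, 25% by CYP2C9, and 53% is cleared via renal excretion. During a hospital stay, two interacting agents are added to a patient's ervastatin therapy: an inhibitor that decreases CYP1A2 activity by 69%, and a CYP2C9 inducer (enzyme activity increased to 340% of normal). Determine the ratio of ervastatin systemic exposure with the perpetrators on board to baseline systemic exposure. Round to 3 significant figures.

0.691

The CYP1A2 pathway (22% of clearance) drops to 0.31× activity: 0.22 × 0.31 = 0.0682.
The CYP2C9 pathway (25% of clearance) is boosted to 3.4× activity: 0.25 × 3.4 = 0.85.
Non-CYP routes (53%) are unchanged.
CL_new/CL_old = 0.0682 + 0.85 + 0.53 = 1.4482.
Because systemic exposure varies inversely with clearance, the combined effect is 1 / 1.4482 = 0.691.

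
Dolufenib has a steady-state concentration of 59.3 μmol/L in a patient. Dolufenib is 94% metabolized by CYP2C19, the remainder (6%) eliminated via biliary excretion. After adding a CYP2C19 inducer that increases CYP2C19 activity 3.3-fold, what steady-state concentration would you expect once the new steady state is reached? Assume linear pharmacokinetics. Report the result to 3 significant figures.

CYP2C19: 0.94 × 3.3 = 3.102
Other: 0.06 (unchanged)
New clearance relative to baseline: 3.102 + 0.06 = 3.162.
With dosing unchanged, steady-state concentration scales as 1/CL: 59.3 / 3.162 = 18.8 μmol/L.

18.8 μmol/L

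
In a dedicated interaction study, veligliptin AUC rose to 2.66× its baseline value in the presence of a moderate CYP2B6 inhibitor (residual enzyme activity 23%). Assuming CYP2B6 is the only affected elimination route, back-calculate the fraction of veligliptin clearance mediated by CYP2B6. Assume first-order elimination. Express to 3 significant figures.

0.810

Let x = fm,CYP2B6. Because AUC ∝ 1/CL, relative clearance fell to 1/2.66 = 0.3759.
Setting x·0.23 + (1 − x) = 0.3759 and solving: x = (0.3759 − 1)/(0.23 − 1) = 0.810.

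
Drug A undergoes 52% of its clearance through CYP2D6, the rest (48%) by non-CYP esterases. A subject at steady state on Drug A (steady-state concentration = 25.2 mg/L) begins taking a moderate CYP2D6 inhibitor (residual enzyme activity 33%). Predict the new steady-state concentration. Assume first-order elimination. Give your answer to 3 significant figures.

38.7 mg/L

The CYP2D6 pathway (52% of clearance) falls to 0.33× activity: 0.52 × 0.33 = 0.1716.
Non-CYP routes (48%) are unchanged.
CL_new/CL_old = 0.1716 + 0.48 = 0.6516.
New steady-state concentration = baseline ÷ relative clearance = 25.2 / 0.6516 = 38.7 mg/L.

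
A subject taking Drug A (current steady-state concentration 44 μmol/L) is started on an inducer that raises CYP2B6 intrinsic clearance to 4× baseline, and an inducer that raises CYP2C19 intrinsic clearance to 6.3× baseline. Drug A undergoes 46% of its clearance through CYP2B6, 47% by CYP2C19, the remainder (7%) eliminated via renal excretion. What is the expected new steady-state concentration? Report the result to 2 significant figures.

9.0 μmol/L

CYP2B6: 0.46 × 4 = 1.84
CYP2C19: 0.47 × 6.3 = 2.961
Other: 0.07 (unchanged)
Relative clearance = 1.84 + 2.961 + 0.07 = 4.871.
Steady-state concentration ∝ 1/CL: new value = 44 / 4.871 = 9.0 μmol/L.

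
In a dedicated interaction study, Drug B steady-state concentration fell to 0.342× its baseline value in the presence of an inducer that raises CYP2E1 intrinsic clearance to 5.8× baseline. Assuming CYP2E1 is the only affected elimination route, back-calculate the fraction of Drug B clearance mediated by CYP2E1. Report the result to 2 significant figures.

Let fm be the CYP2E1 fraction. New clearance relative to baseline = fm × 5.8 + (1 − fm).
Steady-state concentration ratio = 1 / (new CL fraction), so new CL fraction = 1 / 0.342 = 2.924.
fm × 5.8 + 1 − fm = 2.924  ⇒  fm × (5.8 − 1) = 1.924  ⇒  fm = 0.40.

0.40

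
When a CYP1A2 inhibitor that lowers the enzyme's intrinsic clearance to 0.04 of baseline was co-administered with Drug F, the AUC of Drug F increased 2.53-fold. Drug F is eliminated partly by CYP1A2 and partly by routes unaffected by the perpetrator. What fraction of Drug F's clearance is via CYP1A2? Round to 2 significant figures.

Write x for the fraction cleared via CYP1A2. The observed AUC change means clearance fell to 1/2.53 = 0.3953 of baseline.
Only the CYP1A2 route changed, so 0.3953 = x·0.04 + (1 − x), giving x = 0.63.

0.63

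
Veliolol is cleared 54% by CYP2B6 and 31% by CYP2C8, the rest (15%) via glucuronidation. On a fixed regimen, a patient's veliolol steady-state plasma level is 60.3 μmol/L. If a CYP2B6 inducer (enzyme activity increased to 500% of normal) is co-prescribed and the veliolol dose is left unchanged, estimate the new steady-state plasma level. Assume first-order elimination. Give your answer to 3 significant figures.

The CYP2B6 pathway (54% of clearance) increases to 5× activity: 0.54 × 5 = 2.7.
CYP2C8 (31%) and the residual 15% are unaffected.
Relative clearance = 2.7 + 0.31 + 0.15 = 3.16.
With dosing unchanged, steady-state plasma level scales as 1/CL: 60.3 / 3.16 = 19.1 μmol/L.

19.1 μmol/L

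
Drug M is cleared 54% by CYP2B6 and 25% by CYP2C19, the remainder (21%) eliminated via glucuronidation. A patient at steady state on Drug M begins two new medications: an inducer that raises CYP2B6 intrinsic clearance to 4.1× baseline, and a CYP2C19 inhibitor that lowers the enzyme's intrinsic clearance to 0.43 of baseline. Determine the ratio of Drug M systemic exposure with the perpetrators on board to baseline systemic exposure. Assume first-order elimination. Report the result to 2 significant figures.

0.40

The CYP2B6 pathway (54% of clearance) is boosted to 4.1× activity: 0.54 × 4.1 = 2.214.
The CYP2C19 pathway (25% of clearance) is reduced to 0.43× activity: 0.25 × 0.43 = 0.1075.
The remaining 21% of clearance is unaffected.
Relative clearance = 2.214 + 0.1075 + 0.21 = 2.5315.
Net systemic exposure ratio = 1 / 2.5315 = 0.40.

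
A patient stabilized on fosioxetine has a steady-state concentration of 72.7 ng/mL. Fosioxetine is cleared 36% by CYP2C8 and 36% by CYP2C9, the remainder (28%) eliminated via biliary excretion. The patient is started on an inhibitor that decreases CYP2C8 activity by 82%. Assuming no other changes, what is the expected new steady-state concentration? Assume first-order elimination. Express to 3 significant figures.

103 ng/mL

CYP2C8: 0.36 × 0.18 = 0.0648
CYP2C9: 0.36 (unchanged)
Other: 0.28 (unchanged)
New clearance relative to baseline: 0.0648 + 0.36 + 0.28 = 0.7048.
New steady-state concentration = baseline ÷ relative clearance = 72.7 / 0.7048 = 103 ng/mL.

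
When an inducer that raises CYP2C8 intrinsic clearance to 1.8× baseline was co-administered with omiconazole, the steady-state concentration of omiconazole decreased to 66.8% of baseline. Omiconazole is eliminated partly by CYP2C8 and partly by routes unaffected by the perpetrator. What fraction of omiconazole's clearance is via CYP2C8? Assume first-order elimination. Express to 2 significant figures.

Let x = fm,CYP2C8. Because steady-state concentration ∝ 1/CL, relative clearance rose to 1/0.668 = 1.497.
Only the CYP2C8 route changed, so 1.497 = x·1.8 + (1 − x), giving x = 0.62.

0.62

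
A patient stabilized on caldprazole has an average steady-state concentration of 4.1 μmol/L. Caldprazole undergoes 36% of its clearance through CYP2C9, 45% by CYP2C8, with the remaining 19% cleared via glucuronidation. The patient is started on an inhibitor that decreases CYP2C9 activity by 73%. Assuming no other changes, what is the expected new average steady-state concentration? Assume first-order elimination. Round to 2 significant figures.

The CYP2C9 pathway (36% of clearance) falls to 0.27× activity: 0.36 × 0.27 = 0.0972.
CYP2C8 (45%) and the residual 19% are unaffected.
Relative clearance = 0.0972 + 0.45 + 0.19 = 0.7372.
Average steady-state concentration ∝ 1/CL, so new value = 4.1 / 0.7372 = 5.6 μmol/L.

5.6 μmol/L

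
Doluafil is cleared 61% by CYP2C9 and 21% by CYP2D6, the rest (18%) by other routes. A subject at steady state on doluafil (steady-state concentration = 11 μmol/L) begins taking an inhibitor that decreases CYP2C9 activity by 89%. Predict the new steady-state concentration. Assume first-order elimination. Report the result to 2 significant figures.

The CYP2C9 pathway (61% of clearance) falls to 0.11× activity: 0.61 × 0.11 = 0.0671.
CYP2D6 (21%) and the residual 18% are unaffected.
New clearance relative to baseline: 0.0671 + 0.21 + 0.18 = 0.4571.
Steady-state concentration ∝ 1/CL, so new value = 11 / 0.4571 = 24 μmol/L.

24 μmol/L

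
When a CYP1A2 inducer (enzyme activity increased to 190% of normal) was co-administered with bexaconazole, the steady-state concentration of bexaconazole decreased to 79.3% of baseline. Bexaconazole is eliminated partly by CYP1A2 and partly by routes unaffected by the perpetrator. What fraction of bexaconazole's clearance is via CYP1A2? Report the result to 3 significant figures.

Let x = fm,CYP1A2. Because steady-state concentration ∝ 1/CL, relative clearance rose to 1/0.793 = 1.261.
Only the CYP1A2 route changed, so 1.261 = x·1.9 + (1 − x), giving x = 0.290.

0.290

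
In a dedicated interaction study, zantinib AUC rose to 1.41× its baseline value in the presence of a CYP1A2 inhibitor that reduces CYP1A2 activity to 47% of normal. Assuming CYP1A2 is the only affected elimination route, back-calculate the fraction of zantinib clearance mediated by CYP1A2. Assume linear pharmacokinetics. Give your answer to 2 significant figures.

Let x = fm,CYP1A2. Because AUC ∝ 1/CL, relative clearance fell to 1/1.41 = 0.7092.
Setting x·0.47 + (1 − x) = 0.7092 and solving: x = (0.7092 − 1)/(0.47 − 1) = 0.55.

0.55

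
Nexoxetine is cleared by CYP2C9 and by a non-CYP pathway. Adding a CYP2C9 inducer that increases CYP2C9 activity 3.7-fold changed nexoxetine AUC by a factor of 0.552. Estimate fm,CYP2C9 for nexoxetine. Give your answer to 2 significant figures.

0.30

Write x for the fraction cleared via CYP2C9. The observed AUC change means clearance rose to 1/0.552 = 1.812 of baseline.
Setting x·3.7 + (1 − x) = 1.812 and solving: x = (1.812 − 1)/(3.7 − 1) = 0.30.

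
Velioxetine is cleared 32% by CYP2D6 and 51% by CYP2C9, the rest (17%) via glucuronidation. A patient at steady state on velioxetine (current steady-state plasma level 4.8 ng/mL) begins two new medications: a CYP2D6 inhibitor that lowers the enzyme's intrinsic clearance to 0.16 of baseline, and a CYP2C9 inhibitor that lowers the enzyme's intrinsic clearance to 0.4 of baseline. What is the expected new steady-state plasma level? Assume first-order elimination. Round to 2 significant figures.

The CYP2D6 pathway (32% of clearance) falls to 0.16× activity: 0.32 × 0.16 = 0.0512.
The CYP2C9 pathway (51% of clearance) is reduced to 0.4× activity: 0.51 × 0.4 = 0.204.
The remaining 17% of clearance is unaffected.
Relative clearance = 0.0512 + 0.204 + 0.17 = 0.4252.
Steady-state plasma level ∝ 1/CL: new value = 4.8 / 0.4252 = 11 ng/mL.

11 ng/mL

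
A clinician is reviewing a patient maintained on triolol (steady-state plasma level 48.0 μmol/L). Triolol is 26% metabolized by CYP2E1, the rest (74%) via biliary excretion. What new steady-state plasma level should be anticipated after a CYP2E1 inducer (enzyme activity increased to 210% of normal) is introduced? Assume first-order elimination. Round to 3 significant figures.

37.3 μmol/L

The CYP2E1 pathway (26% of clearance) increases to 2.1× activity: 0.26 × 2.1 = 0.546.
The remaining 74% of clearance is unaffected.
New clearance relative to baseline: 0.546 + 0.74 = 1.286.
New steady-state plasma level = baseline ÷ relative clearance = 48.0 / 1.286 = 37.3 μmol/L.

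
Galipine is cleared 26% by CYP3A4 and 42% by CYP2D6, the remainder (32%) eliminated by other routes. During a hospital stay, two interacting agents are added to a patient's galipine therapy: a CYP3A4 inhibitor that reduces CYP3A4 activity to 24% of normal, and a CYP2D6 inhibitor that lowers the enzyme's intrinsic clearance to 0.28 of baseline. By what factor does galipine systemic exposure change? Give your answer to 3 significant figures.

2.00

The CYP3A4 pathway (26% of clearance) is reduced to 0.24× activity: 0.26 × 0.24 = 0.0624.
The CYP2D6 pathway (42% of clearance) falls to 0.28× activity: 0.42 × 0.28 = 0.1176.
The remaining 32% of clearance is unaffected.
New clearance relative to baseline: 0.0624 + 0.1176 + 0.32 = 0.5.
Because systemic exposure varies inversely with clearance, the combined effect is 1 / 0.5 = 2.00.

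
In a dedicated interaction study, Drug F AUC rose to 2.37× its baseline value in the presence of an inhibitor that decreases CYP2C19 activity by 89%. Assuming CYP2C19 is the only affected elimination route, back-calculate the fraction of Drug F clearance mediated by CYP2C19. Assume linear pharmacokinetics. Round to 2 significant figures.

CL'/CL = 1 / 2.37 = 0.4219
0.11·fm + (1 − fm) = 0.4219
fm = (0.4219 − 1) / (0.11 − 1) = 0.65

0.65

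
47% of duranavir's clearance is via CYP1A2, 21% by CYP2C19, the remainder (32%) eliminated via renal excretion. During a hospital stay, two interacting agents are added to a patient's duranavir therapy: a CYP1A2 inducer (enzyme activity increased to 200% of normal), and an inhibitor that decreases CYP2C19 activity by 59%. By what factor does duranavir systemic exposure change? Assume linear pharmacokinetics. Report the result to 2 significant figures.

0.74

CYP1A2: 0.47 × 2 = 0.94
CYP2C19: 0.21 × 0.41 = 0.0861
Other: 0.32 (unchanged)
CL_new/CL_old = 0.94 + 0.0861 + 0.32 = 1.3461.
Net systemic exposure ratio = 1 / 1.3461 = 0.74.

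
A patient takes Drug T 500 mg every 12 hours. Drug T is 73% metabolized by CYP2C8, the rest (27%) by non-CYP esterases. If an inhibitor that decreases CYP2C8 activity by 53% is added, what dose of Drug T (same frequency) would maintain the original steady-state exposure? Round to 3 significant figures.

307 mg

The CYP2C8 pathway (73% of clearance) drops to 0.47× activity: 0.73 × 0.47 = 0.3431.
Non-CYP routes (27%) are unchanged.
CL_new/CL_old = 0.3431 + 0.27 = 0.6131.
Css,avg = (dose rate)/CL, so holding Css fixed requires dose ∝ CL: 500 × 0.6131 = 307 mg.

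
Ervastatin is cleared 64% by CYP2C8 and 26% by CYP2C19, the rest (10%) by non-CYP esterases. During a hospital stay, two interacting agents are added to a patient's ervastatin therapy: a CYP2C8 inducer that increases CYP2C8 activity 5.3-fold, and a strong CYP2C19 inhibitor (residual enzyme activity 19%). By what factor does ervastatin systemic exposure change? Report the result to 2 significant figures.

The CYP2C8 pathway (64% of clearance) rises to 5.3× activity: 0.64 × 5.3 = 3.392.
The CYP2C19 pathway (26% of clearance) is reduced to 0.19× activity: 0.26 × 0.19 = 0.0494.
Non-CYP routes (10%) are unchanged.
Relative clearance = 3.392 + 0.0494 + 0.1 = 3.5414.
Systemic exposure ∝ 1/CL: fold-change = 1 / 3.5414 = 0.28.

0.28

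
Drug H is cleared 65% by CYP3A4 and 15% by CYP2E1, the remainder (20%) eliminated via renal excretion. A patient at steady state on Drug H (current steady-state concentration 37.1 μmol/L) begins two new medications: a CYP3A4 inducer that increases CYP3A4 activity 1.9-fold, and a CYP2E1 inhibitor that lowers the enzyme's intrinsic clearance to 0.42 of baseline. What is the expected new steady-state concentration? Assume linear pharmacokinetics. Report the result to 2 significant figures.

The CYP3A4 pathway (65% of clearance) is boosted to 1.9× activity: 0.65 × 1.9 = 1.235.
The CYP2E1 pathway (15% of clearance) falls to 0.42× activity: 0.15 × 0.42 = 0.063.
The remaining 20% of clearance is unaffected.
CL_new/CL_old = 1.235 + 0.063 + 0.2 = 1.498.
Steady-state concentration ∝ 1/CL: new value = 37.1 / 1.498 = 25 μmol/L.

25 μmol/L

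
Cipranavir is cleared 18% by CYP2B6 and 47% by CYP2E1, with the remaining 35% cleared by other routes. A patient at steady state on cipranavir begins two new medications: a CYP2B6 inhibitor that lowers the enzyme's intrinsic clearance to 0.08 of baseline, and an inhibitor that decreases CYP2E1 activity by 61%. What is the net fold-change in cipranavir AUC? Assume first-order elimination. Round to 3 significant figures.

1.83

The CYP2B6 pathway (18% of clearance) drops to 0.08× activity: 0.18 × 0.08 = 0.0144.
The CYP2E1 pathway (47% of clearance) falls to 0.39× activity: 0.47 × 0.39 = 0.1833.
Non-CYP routes (35%) are unchanged.
New clearance relative to baseline: 0.0144 + 0.1833 + 0.35 = 0.5477.
AUC ∝ 1/CL: fold-change = 1 / 0.5477 = 1.83.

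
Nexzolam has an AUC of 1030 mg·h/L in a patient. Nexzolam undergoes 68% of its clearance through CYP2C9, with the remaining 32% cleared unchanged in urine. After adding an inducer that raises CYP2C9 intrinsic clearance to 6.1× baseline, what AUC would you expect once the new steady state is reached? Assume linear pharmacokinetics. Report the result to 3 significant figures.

The CYP2C9 pathway (68% of clearance) is boosted to 6.1× activity: 0.68 × 6.1 = 4.148.
The remaining 32% of clearance is unaffected.
CL_new/CL_old = 4.148 + 0.32 = 4.468.
AUC ∝ 1/CL, so new value = 1030 / 4.468 = 231 mg·h/L.

231 mg·h/L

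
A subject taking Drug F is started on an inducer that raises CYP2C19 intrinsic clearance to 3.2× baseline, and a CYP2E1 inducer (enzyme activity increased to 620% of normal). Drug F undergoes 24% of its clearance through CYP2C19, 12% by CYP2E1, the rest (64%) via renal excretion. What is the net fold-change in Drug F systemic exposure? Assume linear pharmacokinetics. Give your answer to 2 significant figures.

0.46

The CYP2C19 pathway (24% of clearance) is boosted to 3.2× activity: 0.24 × 3.2 = 0.768.
The CYP2E1 pathway (12% of clearance) rises to 6.2× activity: 0.12 × 6.2 = 0.744.
The remaining 64% of clearance is unaffected.
CL_new/CL_old = 0.768 + 0.744 + 0.64 = 2.152.
Because systemic exposure varies inversely with clearance, the combined effect is 1 / 2.152 = 0.46.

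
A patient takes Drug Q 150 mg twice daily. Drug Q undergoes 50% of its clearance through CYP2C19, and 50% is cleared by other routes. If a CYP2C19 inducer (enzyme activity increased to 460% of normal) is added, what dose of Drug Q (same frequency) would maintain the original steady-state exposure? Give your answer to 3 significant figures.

CYP2C19: 0.5 × 4.6 = 2.3
Other: 0.5 (unchanged)
New clearance relative to baseline: 2.3 + 0.5 = 2.8.
Css,avg = (dose rate)/CL, so holding Css fixed requires dose ∝ CL: 150 × 2.8 = 420 mg.

420 mg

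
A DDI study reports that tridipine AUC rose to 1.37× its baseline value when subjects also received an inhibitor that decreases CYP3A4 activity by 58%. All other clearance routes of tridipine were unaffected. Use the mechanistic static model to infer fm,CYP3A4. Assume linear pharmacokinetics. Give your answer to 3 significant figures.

0.466

Let x = fm,CYP3A4. Because AUC ∝ 1/CL, relative clearance fell to 1/1.37 = 0.7299.
Setting x·0.42 + (1 − x) = 0.7299 and solving: x = (0.7299 − 1)/(0.42 − 1) = 0.466.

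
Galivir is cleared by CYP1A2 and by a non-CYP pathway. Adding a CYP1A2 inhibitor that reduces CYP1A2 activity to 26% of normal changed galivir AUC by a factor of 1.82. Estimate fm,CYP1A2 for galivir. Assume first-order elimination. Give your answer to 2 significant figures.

Write x for the fraction cleared via CYP1A2. The observed AUC change means clearance fell to 1/1.82 = 0.5495 of baseline.
Only the CYP1A2 route changed, so 0.5495 = x·0.26 + (1 − x), giving x = 0.61.

0.61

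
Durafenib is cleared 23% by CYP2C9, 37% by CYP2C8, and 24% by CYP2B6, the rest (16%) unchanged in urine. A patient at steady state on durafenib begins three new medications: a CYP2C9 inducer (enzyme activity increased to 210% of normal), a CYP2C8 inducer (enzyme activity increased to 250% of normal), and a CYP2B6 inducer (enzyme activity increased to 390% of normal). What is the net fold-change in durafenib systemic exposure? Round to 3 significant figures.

The CYP2C9 pathway (23% of clearance) is boosted to 2.1× activity: 0.23 × 2.1 = 0.483.
The CYP2C8 pathway (37% of clearance) increases to 2.5× activity: 0.37 × 2.5 = 0.925.
The CYP2B6 pathway (24% of clearance) rises to 3.9× activity: 0.24 × 3.9 = 0.936.
The remaining 16% of clearance is unaffected.
CL_new/CL_old = 0.483 + 0.925 + 0.936 + 0.16 = 2.504.
Because systemic exposure varies inversely with clearance, the combined effect is 1 / 2.504 = 0.399.

0.399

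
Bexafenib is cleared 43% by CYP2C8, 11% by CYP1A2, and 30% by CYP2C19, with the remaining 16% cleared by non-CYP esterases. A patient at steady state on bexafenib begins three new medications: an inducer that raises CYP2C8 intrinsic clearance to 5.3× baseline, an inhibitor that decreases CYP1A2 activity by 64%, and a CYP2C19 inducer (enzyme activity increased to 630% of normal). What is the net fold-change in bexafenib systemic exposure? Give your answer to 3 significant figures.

The CYP2C8 pathway (43% of clearance) is boosted to 5.3× activity: 0.43 × 5.3 = 2.279.
The CYP1A2 pathway (11% of clearance) falls to 0.36× activity: 0.11 × 0.36 = 0.0396.
The CYP2C19 pathway (30% of clearance) increases to 6.3× activity: 0.3 × 6.3 = 1.89.
The remaining 16% of clearance is unaffected.
CL_new/CL_old = 2.279 + 0.0396 + 1.89 + 0.16 = 4.3686.
Net systemic exposure ratio = 1 / 4.3686 = 0.229.

0.229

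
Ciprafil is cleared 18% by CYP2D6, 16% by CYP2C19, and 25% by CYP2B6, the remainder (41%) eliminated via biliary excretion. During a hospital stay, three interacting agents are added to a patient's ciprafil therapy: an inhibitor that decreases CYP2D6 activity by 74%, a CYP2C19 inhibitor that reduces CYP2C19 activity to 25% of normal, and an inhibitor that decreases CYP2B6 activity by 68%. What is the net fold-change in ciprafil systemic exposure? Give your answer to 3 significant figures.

1.73

CYP2D6: 0.18 × 0.26 = 0.0468
CYP2C19: 0.16 × 0.25 = 0.04
CYP2B6: 0.25 × 0.32 = 0.08
Other: 0.41 (unchanged)
CL_new/CL_old = 0.0468 + 0.04 + 0.08 + 0.41 = 0.5768.
Because systemic exposure varies inversely with clearance, the combined effect is 1 / 0.5768 = 1.73.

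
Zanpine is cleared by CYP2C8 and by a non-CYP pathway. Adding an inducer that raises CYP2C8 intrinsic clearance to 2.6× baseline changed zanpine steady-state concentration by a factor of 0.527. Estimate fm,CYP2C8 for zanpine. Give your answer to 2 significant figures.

Let x = fm,CYP2C8. Because steady-state concentration ∝ 1/CL, relative clearance rose to 1/0.527 = 1.898.
Setting x·2.6 + (1 − x) = 1.898 and solving: x = (1.898 − 1)/(2.6 − 1) = 0.56.

0.56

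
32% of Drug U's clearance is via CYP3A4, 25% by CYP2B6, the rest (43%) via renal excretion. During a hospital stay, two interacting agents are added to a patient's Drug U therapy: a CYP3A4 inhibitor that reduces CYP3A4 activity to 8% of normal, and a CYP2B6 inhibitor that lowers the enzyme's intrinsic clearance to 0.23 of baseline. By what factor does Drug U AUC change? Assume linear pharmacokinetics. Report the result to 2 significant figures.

1.9

The CYP3A4 pathway (32% of clearance) drops to 0.08× activity: 0.32 × 0.08 = 0.0256.
The CYP2B6 pathway (25% of clearance) is reduced to 0.23× activity: 0.25 × 0.23 = 0.0575.
Non-CYP routes (43%) are unchanged.
New clearance relative to baseline: 0.0256 + 0.0575 + 0.43 = 0.5131.
Because AUC varies inversely with clearance, the combined effect is 1 / 0.5131 = 1.9.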